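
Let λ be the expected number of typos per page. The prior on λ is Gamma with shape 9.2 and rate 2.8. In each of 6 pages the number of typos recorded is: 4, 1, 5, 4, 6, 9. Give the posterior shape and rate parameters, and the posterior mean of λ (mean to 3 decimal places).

The Poisson likelihood adds the total count to the shape and the number of exposure periods to the rate. Here ∑xᵢ = 29 and n = 6, so shape 9.2→38.2 and rate 2.8→8.8.
Posterior mean = shape/rate = 38.2/8.8 = 4.341.

Posterior: Gamma(shape=38.2, rate=8.8); mean ≈ 4.341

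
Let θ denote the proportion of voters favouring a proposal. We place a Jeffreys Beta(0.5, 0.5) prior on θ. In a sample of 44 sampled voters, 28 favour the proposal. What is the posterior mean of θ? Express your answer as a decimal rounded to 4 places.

Observing 28 successes and 16 failures updates Beta(0.5, 0.5) by adding the success and failure counts to the two shape parameters: α = 0.5+28 = 28.5, β = 0.5+16 = 16.5.
E[θ | data] = 28.5/(28.5+16.5) = 0.6333.

Posterior mean ≈ 0.6333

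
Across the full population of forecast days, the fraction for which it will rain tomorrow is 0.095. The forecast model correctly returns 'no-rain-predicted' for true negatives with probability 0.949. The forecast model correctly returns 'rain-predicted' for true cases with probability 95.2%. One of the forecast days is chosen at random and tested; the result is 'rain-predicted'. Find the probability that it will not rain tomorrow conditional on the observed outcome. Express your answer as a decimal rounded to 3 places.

Write H for 'it will rain tomorrow'. Prior odds H:¬H = 0.095/0.905 = 0.10497. For the 'rain-predicted' outcome, the likelihood ratio is 0.952/0.051 = 18.667.
Posterior odds = 0.10497 × 18.667 = 1.9595, so P(H|E) = 1.9595/(1+1.9595) = 0.662. Then P(¬H|E) = 1 − 0.662 = 0.338.

P(¬H | E) ≈ 0.338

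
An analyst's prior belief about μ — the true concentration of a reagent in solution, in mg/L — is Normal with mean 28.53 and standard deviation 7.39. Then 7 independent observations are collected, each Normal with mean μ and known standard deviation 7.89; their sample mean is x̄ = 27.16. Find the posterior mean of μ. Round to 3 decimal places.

Posterior mean ≈ 27.352

Prior precision 1/τ₀² = 1/7.39² = 0.0183110; data precision n/σ² = 7/7.89² = 0.112446.
Posterior precision = 0.0183110 + 0.112446 = 0.130757.
Posterior mean = (0.0183110·28.53 + 0.112446·27.16) / 0.130757 = 27.352.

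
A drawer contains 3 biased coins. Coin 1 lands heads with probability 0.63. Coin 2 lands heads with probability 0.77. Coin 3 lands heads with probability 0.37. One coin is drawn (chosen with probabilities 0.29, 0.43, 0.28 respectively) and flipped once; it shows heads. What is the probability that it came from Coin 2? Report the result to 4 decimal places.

P(heads|C1) = 0.63; P(heads|C2) = 0.77; P(heads|C3) = 0.37.
Prior × likelihood for each source: 0.29·0.63=0.1827, 0.43·0.77=0.3311, 0.28·0.37=0.1036. Summing gives P(heads) = 0.61740.
P(Coin 2 | heads) = 0.3311 / 0.61740 = 0.5363.

Posterior probability ≈ 0.5363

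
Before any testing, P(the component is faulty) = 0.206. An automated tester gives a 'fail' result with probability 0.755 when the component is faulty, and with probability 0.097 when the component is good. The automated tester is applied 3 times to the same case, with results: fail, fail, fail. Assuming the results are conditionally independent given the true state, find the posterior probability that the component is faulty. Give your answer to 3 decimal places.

Posterior P(H) ≈ 0.992

With H the event that the component is faulty, the joint likelihood of the observed sequence is P(data|H) = 0.755·0.755·0.755 = 0.43037 and P(data|¬H) = 0.097·0.097·0.097 = 0.00091267.
Bayes: P(H|data) = 0.206·0.43037 / (0.206·0.43037 + 0.794·0.00091267) = 0.088656/0.089381 = 0.9919.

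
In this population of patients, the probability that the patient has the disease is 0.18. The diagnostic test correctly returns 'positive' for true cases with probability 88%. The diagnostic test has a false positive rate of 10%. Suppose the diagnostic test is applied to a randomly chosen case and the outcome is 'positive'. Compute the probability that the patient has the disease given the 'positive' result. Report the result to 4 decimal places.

P(H | E) ≈ 0.6589

Write H for 'the patient has the disease'. Prior odds H:¬H = 0.18/0.82 = 0.21951. For the 'positive' outcome, the likelihood ratio is 0.88/0.1 = 8.8000.
Posterior odds = 0.21951 × 8.8000 = 1.9317, so P(H|E) = 1.9317/(1+1.9317) = 0.6589.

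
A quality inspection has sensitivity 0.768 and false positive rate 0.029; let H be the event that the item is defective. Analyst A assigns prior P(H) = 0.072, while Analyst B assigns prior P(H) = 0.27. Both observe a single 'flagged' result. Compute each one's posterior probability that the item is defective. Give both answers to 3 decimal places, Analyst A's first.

Analyst A: 0.673; Analyst B: 0.907

P('+'|H) = 0.768, P('+'|¬H) = 0.029.
Analyst A: numerator 0.768·0.072 = 0.055296; evidence = 0.055296+0.029·0.928 = 0.082208; posterior = 0.673.
Analyst B: numerator 0.768·0.27 = 0.20736; evidence = 0.20736+0.029·0.73 = 0.22853; posterior = 0.907.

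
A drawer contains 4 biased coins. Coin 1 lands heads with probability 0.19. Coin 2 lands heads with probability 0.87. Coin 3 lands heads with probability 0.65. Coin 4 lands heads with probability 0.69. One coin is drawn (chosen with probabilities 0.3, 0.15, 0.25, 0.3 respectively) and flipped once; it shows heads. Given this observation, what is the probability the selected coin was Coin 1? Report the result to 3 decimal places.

Tabulate prior·likelihood by source: [1] prior 0.3, lik 0.19, product 0.05700; [2] prior 0.15, lik 0.87, product 0.1305; [3] prior 0.25, lik 0.65, product 0.1625; [4] prior 0.3, lik 0.69, product 0.2070.
Normalizing constant = 0.55700; the posterior for Coin 1 is its product over the sum, 0.05700/0.55700 = 0.102.

Posterior probability ≈ 0.102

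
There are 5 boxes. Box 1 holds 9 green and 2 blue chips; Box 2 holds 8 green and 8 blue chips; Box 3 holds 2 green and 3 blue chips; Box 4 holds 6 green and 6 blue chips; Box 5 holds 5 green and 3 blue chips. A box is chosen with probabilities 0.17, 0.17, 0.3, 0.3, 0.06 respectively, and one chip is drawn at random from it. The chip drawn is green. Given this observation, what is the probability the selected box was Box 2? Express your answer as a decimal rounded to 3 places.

P(green|Box 1) = 0.8182; P(green|Box 2) = 0.5; P(green|Box 3) = 0.4; P(green|Box 4) = 0.5; P(green|Box 5) = 0.625.
Prior × likelihood for each source: 0.17·0.8182=0.1391, 0.17·0.5=0.08500, 0.3·0.4=0.1200, 0.3·0.5=0.1500, 0.06·0.625=0.03750. Summing gives P(green) = 0.53159.
P(Box 2 | green) = 0.08500 / 0.53159 = 0.160.

Posterior probability ≈ 0.160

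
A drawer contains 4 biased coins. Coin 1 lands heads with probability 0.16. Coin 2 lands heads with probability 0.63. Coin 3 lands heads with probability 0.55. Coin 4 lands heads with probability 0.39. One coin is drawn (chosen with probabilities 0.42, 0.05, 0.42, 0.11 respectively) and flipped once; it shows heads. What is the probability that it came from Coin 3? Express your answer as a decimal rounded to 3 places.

Tabulate prior·likelihood by source: [1] prior 0.42, lik 0.16, product 0.06720; [2] prior 0.05, lik 0.63, product 0.03150; [3] prior 0.42, lik 0.55, product 0.2310; [4] prior 0.11, lik 0.39, product 0.04290.
Normalizing constant = 0.37260; the posterior for Coin 3 is its product over the sum, 0.2310/0.37260 = 0.620.

Posterior probability ≈ 0.620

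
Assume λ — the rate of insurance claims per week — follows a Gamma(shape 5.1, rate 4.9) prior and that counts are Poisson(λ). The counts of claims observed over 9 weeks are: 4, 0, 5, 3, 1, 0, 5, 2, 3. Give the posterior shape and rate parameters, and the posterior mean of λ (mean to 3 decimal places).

Total count ∑xᵢ = 23 over n = 9 weeks.
Gamma is conjugate to the Poisson likelihood: posterior is Gamma(shape = 5.1+23 = 28.1, rate = 4.9+9 = 13.9).
E[λ | data] = 28.1/13.9 = 2.022.

Posterior: Gamma(shape=28.1, rate=13.9); mean ≈ 2.022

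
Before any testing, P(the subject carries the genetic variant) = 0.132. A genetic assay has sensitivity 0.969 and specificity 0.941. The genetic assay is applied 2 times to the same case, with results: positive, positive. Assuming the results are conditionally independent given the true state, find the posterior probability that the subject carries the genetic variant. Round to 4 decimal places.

Let H be the event that the subject carries the genetic variant; start with P(H) = 0.132. P('positive'|H) = 0.969, P('positive'|¬H) = 0.059.
Update on result 1 ('positive'): P(H) ← 0.969·0.1320 / (0.969·0.1320 + 0.059·0.8680) = 0.12791/0.17912 = 0.7141.
Update on result 2 ('positive'): P(H) ← 0.969·0.7141 / (0.969·0.7141 + 0.059·0.2859) = 0.69195/0.70882 = 0.9762.

Posterior P(H) ≈ 0.9762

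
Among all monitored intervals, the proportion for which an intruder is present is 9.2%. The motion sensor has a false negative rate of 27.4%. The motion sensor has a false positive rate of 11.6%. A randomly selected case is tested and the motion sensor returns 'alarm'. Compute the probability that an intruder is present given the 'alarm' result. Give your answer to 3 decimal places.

Let H be the event that an intruder is present. P(H) = 0.092, so P(¬H) = 0.908. With E the 'alarm' result, P(E|H) = 0.726 and P(E|¬H) = 0.116.
P(E) = 0.726·0.092 + 0.116·0.908 = 0.066792 + 0.10533 = 0.17212.
By Bayes' theorem, P(H|E) = 0.066792 / 0.17212 = 0.388.

P(H | E) ≈ 0.388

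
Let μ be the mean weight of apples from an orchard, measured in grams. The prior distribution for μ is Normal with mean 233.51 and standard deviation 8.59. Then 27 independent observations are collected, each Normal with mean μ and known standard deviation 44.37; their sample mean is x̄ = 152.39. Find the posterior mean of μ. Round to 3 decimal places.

Posterior mean ≈ 192.709

With known σ, the Normal prior is conjugate. Weight on the data is w = (n/σ²)/(n/σ² + 1/τ₀²) = 0.0137147/(0.0137147+0.0135523) = 0.50298.
Posterior mean = w·x̄ + (1−w)·μ₀ = 0.50298·152.39 + 0.49702·233.51 = 192.709.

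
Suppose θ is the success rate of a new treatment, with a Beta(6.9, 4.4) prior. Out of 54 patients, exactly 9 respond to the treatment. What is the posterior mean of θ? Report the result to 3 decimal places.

Posterior mean ≈ 0.243

Observing 9 successes and 45 failures updates Beta(6.9, 4.4) by adding the success and failure counts to the two shape parameters: α = 6.9+9 = 15.9, β = 4.4+45 = 49.4.
Posterior mean = α/(α+β) = 15.9/65.3 = 0.243.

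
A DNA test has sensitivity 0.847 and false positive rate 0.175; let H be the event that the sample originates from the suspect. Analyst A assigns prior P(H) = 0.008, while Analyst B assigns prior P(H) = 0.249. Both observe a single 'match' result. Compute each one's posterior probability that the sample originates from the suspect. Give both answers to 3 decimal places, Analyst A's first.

Analyst A: 0.038; Analyst B: 0.616

P('+'|H) = 0.847, P('+'|¬H) = 0.175.
Analyst A: numerator 0.847·0.008 = 0.0067760; evidence = 0.0067760+0.175·0.992 = 0.18038; posterior = 0.038.
Analyst B: numerator 0.847·0.249 = 0.21090; evidence = 0.21090+0.175·0.751 = 0.34233; posterior = 0.616.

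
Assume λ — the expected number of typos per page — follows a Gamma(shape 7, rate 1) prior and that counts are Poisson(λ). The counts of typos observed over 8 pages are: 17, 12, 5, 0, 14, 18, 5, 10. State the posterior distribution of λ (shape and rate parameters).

Posterior: Gamma(shape=88, rate=9)

The Poisson likelihood adds the total count to the shape and the number of exposure periods to the rate. Here ∑xᵢ = 81 and n = 8, so shape 7→88 and rate 1→9.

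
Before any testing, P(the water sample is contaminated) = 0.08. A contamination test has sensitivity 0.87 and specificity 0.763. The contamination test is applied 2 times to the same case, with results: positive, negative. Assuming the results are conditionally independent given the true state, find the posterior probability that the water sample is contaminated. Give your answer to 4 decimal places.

Posterior P(H) ≈ 0.0516

With H the event that the water sample is contaminated, the joint likelihood of the observed sequence is P(data|H) = 0.87·0.13 = 0.11310 and P(data|¬H) = 0.237·0.763 = 0.18083.
Bayes: P(H|data) = 0.08·0.11310 / (0.08·0.11310 + 0.92·0.18083) = 0.0090480/0.17541 = 0.0516.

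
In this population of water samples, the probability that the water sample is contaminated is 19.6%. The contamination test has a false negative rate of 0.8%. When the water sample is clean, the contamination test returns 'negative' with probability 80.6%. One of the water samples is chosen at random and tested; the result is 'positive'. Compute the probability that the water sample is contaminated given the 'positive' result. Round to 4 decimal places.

P(H | E) ≈ 0.5549

Write H for 'the water sample is contaminated'. Prior odds H:¬H = 0.196/0.804 = 0.24378. For the 'positive' outcome, the likelihood ratio is 0.992/0.194 = 5.1134.
Posterior odds = 0.24378 × 5.1134 = 1.2466, so P(H|E) = 1.2466/(1+1.2466) = 0.5549.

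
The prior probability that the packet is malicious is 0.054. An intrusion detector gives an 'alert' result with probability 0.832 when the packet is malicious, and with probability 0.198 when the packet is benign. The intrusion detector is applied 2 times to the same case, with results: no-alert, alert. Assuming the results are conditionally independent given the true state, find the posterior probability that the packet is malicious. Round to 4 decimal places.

With H the event that the packet is malicious, the joint likelihood of the observed sequence is P(data|H) = 0.168·0.832 = 0.13978 and P(data|¬H) = 0.802·0.198 = 0.15880.
Bayes: P(H|data) = 0.054·0.13978 / (0.054·0.13978 + 0.946·0.15880) = 0.0075479/0.15777 = 0.0478.

Posterior P(H) ≈ 0.0478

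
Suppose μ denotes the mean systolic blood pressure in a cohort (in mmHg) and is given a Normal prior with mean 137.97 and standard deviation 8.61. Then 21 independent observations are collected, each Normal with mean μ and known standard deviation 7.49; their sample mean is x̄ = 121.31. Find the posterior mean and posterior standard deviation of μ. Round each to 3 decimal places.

Prior precision 1/τ₀² = 1/8.61² = 0.0134894; data precision n/σ² = 21/7.49² = 0.374331.
Posterior precision = 0.0134894 + 0.374331 = 0.387820, giving posterior SD = 1/√0.387820 = 1.606.
Posterior mean = (0.0134894·137.97 + 0.374331·121.31) / 0.387820 = 121.889.

Posterior mean ≈ 121.889; posterior SD ≈ 1.606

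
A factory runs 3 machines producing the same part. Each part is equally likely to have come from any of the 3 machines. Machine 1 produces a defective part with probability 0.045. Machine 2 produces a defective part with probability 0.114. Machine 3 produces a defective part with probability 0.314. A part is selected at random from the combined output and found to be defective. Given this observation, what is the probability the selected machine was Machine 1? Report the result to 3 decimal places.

Tabulate prior·likelihood by source: [1] prior 0.333333, lik 0.045, product 0.01500; [2] prior 0.333333, lik 0.114, product 0.03800; [3] prior 0.333333, lik 0.314, product 0.1047.
Normalizing constant = 0.15767; the posterior for Machine 1 is its product over the sum, 0.01500/0.15767 = 0.095.

Posterior probability ≈ 0.095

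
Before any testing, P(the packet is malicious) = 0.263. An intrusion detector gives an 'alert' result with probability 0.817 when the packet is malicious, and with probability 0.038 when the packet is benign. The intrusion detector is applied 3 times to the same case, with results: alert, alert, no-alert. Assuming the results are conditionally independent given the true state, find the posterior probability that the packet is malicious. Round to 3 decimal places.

With H the event that the packet is malicious, the joint likelihood of the observed sequence is P(data|H) = 0.817·0.817·0.183 = 0.12215 and P(data|¬H) = 0.038·0.038·0.962 = 0.0013891.
Bayes: P(H|data) = 0.263·0.12215 / (0.263·0.12215 + 0.737·0.0013891) = 0.032126/0.033149 = 0.9691.

Posterior P(H) ≈ 0.969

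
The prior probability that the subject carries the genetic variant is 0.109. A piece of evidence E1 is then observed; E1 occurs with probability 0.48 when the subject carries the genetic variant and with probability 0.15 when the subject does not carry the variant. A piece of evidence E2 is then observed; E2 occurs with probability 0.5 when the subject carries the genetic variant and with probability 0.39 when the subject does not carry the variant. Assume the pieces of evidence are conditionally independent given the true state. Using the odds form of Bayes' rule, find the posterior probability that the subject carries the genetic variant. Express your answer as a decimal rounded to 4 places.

Prior odds = 0.109/(1−0.109) = 0.12233. In log-odds, ln(0.12233) = -2.1010.
Add log likelihood ratios: ln(3.2000) + ln(1.2821) = 1.4116.
Posterior log-odds = -0.68938, so posterior odds = exp(-0.68938) = 0.50188. Converting, P(H|E) = 0.50188/1.5019 = 0.3342.

Posterior probability ≈ 0.3342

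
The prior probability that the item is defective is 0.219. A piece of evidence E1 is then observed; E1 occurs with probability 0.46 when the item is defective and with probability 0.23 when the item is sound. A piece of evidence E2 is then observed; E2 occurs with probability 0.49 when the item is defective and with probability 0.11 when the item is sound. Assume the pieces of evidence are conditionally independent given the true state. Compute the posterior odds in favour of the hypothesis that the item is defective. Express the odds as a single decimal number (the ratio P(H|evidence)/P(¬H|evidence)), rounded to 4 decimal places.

Posterior odds ≈ 2.4982

Prior odds = 0.219/(1−0.219) = 0.28041. In log-odds, ln(0.28041) = -1.2715.
Add log likelihood ratios: ln(2.0000) + ln(4.4545) = 2.1871.
Posterior log-odds = 0.91557, so posterior odds = exp(0.91557) = 2.4982.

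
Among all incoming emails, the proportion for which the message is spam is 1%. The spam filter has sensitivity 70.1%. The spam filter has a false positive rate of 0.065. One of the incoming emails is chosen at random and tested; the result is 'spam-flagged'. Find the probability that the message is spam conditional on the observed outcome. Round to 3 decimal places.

Write H for 'the message is spam'. Prior odds H:¬H = 0.01/0.99 = 0.010101. For the 'spam-flagged' outcome, the likelihood ratio is 0.701/0.065 = 10.785.
Posterior odds = 0.010101 × 10.785 = 0.10894, so P(H|E) = 0.10894/(1+0.10894) = 0.098.

P(H | E) ≈ 0.098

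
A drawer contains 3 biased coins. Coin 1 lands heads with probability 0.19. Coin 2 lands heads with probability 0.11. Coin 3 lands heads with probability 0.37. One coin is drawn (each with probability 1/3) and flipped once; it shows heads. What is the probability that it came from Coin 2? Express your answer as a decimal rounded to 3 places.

P(heads|C1) = 0.19; P(heads|C2) = 0.11; P(heads|C3) = 0.37.
Prior × likelihood for each source: 0.333333·0.19=0.06333, 0.333333·0.11=0.03667, 0.333333·0.37=0.1233. Summing gives P(heads) = 0.22333.
P(Coin 2 | heads) = 0.03667 / 0.22333 = 0.164.

Posterior probability ≈ 0.164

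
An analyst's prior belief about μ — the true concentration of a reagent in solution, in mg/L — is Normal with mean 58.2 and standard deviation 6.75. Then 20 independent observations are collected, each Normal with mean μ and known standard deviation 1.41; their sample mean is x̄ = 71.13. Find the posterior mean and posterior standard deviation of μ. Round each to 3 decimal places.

With known σ, the Normal prior is conjugate. Weight on the data is w = (n/σ²)/(n/σ² + 1/τ₀²) = 10.0599/(10.0599+0.0219479) = 0.99782.
Posterior mean = w·x̄ + (1−w)·μ₀ = 0.99782·71.13 + 0.0021770·58.2 = 71.102. Posterior variance = 1/(10.0599+0.0219479) = 0.0991886, so SD = 0.315.

Posterior mean ≈ 71.102; posterior SD ≈ 0.315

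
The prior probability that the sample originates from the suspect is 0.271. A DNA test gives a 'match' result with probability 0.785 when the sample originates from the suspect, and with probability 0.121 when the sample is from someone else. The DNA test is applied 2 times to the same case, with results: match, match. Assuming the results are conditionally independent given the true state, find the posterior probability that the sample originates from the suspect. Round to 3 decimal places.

With H the event that the sample originates from the suspect, the joint likelihood of the observed sequence is P(data|H) = 0.785·0.785 = 0.61623 and P(data|¬H) = 0.121·0.121 = 0.014641.
Bayes: P(H|data) = 0.271·0.61623 / (0.271·0.61623 + 0.729·0.014641) = 0.16700/0.17767 = 0.9399.

Posterior P(H) ≈ 0.940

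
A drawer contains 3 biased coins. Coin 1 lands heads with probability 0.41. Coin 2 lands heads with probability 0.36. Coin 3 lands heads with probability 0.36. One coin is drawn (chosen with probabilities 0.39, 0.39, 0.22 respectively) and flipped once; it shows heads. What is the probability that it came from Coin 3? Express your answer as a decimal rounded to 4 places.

Posterior probability ≈ 0.2087

P(heads|C1) = 0.41; P(heads|C2) = 0.36; P(heads|C3) = 0.36.
Prior × likelihood for each source: 0.39·0.41=0.1599, 0.39·0.36=0.1404, 0.22·0.36=0.07920. Summing gives P(heads) = 0.37950.
P(Coin 3 | heads) = 0.07920 / 0.37950 = 0.2087.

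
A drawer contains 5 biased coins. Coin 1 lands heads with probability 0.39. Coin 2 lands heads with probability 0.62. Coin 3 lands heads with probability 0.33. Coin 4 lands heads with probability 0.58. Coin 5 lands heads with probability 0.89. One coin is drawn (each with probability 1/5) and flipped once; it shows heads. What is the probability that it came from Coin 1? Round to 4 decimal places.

Tabulate prior·likelihood by source: [1] prior 0.2, lik 0.39, product 0.07800; [2] prior 0.2, lik 0.62, product 0.1240; [3] prior 0.2, lik 0.33, product 0.06600; [4] prior 0.2, lik 0.58, product 0.1160; [5] prior 0.2, lik 0.89, product 0.1780.
Normalizing constant = 0.56200; the posterior for Coin 1 is its product over the sum, 0.07800/0.56200 = 0.1388.

Posterior probability ≈ 0.1388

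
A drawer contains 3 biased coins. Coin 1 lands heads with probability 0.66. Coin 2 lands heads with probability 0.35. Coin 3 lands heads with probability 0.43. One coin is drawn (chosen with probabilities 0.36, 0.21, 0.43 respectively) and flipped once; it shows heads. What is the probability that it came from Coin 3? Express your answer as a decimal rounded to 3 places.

P(heads|C1) = 0.66; P(heads|C2) = 0.35; P(heads|C3) = 0.43.
Prior × likelihood for each source: 0.36·0.66=0.2376, 0.21·0.35=0.07350, 0.43·0.43=0.1849. Summing gives P(heads) = 0.49600.
P(Coin 3 | heads) = 0.1849 / 0.49600 = 0.373.

Posterior probability ≈ 0.373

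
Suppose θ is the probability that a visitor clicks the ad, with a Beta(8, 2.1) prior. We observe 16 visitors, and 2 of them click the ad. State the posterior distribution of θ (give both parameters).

Posterior: Beta(10, 16.1)

Observing 2 successes and 14 failures updates Beta(8, 2.1) by adding the success and failure counts to the two shape parameters: α = 8+2 = 10, β = 2.1+14 = 16.1.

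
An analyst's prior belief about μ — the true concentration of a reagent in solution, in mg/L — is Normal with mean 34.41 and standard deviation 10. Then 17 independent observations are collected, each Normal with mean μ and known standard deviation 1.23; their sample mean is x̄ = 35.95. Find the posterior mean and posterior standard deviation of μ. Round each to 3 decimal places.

With known σ, the Normal prior is conjugate. Weight on the data is w = (n/σ²)/(n/σ² + 1/τ₀²) = 11.2367/(11.2367+0.0100000) = 0.99911.
Posterior mean = w·x̄ + (1−w)·μ₀ = 0.99911·35.95 + 0.00088915·34.41 = 35.949. Posterior variance = 1/(11.2367+0.0100000) = 0.0889150, so SD = 0.298.

Posterior mean ≈ 35.949; posterior SD ≈ 0.298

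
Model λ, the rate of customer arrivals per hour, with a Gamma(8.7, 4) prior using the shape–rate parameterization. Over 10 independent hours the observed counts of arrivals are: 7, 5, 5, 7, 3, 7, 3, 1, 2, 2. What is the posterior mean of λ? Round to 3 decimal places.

Total count ∑xᵢ = 42 over n = 10 hours.
Gamma is conjugate to the Poisson likelihood: posterior is Gamma(shape = 8.7+42 = 50.7, rate = 4+10 = 14).
E[λ | data] = 50.7/14 = 3.621.

Posterior mean ≈ 3.621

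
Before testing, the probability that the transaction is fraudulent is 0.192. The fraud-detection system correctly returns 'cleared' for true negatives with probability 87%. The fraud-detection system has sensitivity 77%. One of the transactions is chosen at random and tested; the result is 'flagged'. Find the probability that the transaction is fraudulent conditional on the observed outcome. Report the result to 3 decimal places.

P(H | E) ≈ 0.585

Let H be the event that the transaction is fraudulent. P(H) = 0.192, so P(¬H) = 0.808. With E the 'flagged' result, P(E|H) = 0.77 and P(E|¬H) = 0.13.
P(E) = 0.77·0.192 + 0.13·0.808 = 0.14784 + 0.10504 = 0.25288.
By Bayes' theorem, P(H|E) = 0.14784 / 0.25288 = 0.585.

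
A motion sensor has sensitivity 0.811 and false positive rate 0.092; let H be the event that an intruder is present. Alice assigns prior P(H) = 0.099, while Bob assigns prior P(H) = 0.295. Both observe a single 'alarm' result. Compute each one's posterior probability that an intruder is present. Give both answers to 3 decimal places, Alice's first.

P('+'|H) = 0.811, P('+'|¬H) = 0.092.
Alice: numerator 0.811·0.099 = 0.080289; evidence = 0.080289+0.092·0.901 = 0.16318; posterior = 0.492.
Bob: numerator 0.811·0.295 = 0.23925; evidence = 0.23925+0.092·0.705 = 0.30411; posterior = 0.787.

Alice: 0.492; Bob: 0.787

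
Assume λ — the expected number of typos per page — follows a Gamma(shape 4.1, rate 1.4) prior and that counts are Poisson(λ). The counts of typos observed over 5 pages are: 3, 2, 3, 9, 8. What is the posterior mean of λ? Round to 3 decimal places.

The Poisson likelihood adds the total count to the shape and the number of exposure periods to the rate. Here ∑xᵢ = 25 and n = 5, so shape 4.1→29.1 and rate 1.4→6.4.
E[λ | data] = 29.1/6.4 = 4.547.

Posterior mean ≈ 4.547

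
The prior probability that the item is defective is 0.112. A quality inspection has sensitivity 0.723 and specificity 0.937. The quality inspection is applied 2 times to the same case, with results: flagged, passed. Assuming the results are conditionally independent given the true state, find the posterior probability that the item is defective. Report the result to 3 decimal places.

Posterior P(H) ≈ 0.300

With H the event that the item is defective, the joint likelihood of the observed sequence is P(data|H) = 0.723·0.277 = 0.20027 and P(data|¬H) = 0.063·0.937 = 0.059031.
Bayes: P(H|data) = 0.112·0.20027 / (0.112·0.20027 + 0.888·0.059031) = 0.022430/0.074850 = 0.2997.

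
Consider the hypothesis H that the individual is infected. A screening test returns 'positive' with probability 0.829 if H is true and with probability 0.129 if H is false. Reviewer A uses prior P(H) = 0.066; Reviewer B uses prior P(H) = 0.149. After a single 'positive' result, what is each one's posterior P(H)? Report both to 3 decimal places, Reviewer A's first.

Reviewer A: 0.312; Reviewer B: 0.529

The likelihood ratio for a 'positive' result is 0.829/0.129 = 6.4264.
Reviewer A: prior odds 0.066/0.934 = 0.070664; posterior odds 0.45411; posterior probability 0.312.
Reviewer B: prior odds 0.149/0.851 = 0.17509; posterior odds 1.1252; posterior probability 0.529.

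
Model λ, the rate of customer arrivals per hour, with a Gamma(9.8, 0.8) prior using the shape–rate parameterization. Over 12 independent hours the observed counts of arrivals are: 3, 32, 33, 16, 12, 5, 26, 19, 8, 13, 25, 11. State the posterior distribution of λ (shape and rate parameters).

Total count ∑xᵢ = 203 over n = 12 hours.
Gamma is conjugate to the Poisson likelihood: posterior is Gamma(shape = 9.8+203 = 212.8, rate = 0.8+12 = 12.8).

Posterior: Gamma(shape=212.8, rate=12.8)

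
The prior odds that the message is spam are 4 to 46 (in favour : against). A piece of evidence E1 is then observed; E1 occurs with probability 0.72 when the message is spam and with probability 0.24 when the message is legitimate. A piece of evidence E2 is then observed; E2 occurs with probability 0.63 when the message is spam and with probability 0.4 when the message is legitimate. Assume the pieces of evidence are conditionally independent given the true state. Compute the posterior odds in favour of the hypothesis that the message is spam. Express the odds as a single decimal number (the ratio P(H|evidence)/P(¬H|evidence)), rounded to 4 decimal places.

Posterior odds ≈ 0.4109

Prior odds = 4/46 = 0.086957. In log-odds, ln(0.086957) = -2.4423.
Add log likelihood ratios: ln(3.0000) + ln(1.5750) = 1.5529.
Posterior log-odds = -0.88948, so posterior odds = exp(-0.88948) = 0.41087.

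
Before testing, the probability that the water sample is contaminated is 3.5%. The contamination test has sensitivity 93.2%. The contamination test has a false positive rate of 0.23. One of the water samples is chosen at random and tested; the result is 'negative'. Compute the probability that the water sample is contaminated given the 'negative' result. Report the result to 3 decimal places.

P(H | E) ≈ 0.003

Write H for 'the water sample is contaminated'. Prior odds H:¬H = 0.035/0.965 = 0.036269. For the 'negative' outcome, the likelihood ratio is 0.068/0.77 = 0.088312.
Posterior odds = 0.036269 × 0.088312 = 0.0032030, so P(H|E) = 0.0032030/(1+0.0032030) = 0.003.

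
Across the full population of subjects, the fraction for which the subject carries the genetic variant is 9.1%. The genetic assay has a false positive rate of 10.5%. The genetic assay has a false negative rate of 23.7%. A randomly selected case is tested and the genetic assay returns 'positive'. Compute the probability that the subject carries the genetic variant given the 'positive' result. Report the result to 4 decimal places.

P(H | E) ≈ 0.4211

Write H for 'the subject carries the genetic variant'. Prior odds H:¬H = 0.091/0.909 = 0.10011. For the 'positive' outcome, the likelihood ratio is 0.763/0.105 = 7.2667.
Posterior odds = 0.10011 × 7.2667 = 0.72747, so P(H|E) = 0.72747/(1+0.72747) = 0.4211.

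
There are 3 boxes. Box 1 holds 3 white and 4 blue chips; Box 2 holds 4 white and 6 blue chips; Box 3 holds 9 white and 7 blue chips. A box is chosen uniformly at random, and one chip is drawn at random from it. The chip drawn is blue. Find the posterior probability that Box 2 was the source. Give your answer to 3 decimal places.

Tabulate prior·likelihood by source: [1] prior 0.333333, lik 0.5714, product 0.1905; [2] prior 0.333333, lik 0.6, product 0.2000; [3] prior 0.333333, lik 0.4375, product 0.1458.
Normalizing constant = 0.53631; the posterior for Box 2 is its product over the sum, 0.2000/0.53631 = 0.373.

Posterior probability ≈ 0.373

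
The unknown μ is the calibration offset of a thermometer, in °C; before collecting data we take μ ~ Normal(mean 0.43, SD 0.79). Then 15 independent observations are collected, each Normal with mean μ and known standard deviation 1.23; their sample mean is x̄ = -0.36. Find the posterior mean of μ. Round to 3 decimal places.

Posterior mean ≈ -0.250

Prior precision 1/τ₀² = 1/0.79² = 1.60231; data precision n/σ² = 15/1.23² = 9.91473.
Posterior precision = 1.60231 + 9.91473 = 11.5170.
Posterior mean = (1.60231·0.43 + 9.91473·-0.36) / 11.5170 = -0.250.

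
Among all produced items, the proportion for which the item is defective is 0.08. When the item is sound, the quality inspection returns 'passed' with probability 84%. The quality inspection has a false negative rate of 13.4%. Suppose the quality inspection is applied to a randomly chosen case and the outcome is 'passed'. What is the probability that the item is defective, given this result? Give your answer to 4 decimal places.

Let H be the event that the item is defective. P(H) = 0.08, so P(¬H) = 0.92. With E the 'passed' result, P(E|H) = 0.134 and P(E|¬H) = 0.84.
P(E) = 0.134·0.08 + 0.84·0.92 = 0.010720 + 0.77280 = 0.78352.
By Bayes' theorem, P(H|E) = 0.010720 / 0.78352 = 0.0137.

P(H | E) ≈ 0.0137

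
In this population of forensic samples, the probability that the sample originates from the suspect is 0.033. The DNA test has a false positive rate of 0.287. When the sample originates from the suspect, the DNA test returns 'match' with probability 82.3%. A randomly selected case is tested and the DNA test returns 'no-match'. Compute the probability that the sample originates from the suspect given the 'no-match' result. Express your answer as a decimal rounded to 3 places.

Write H for 'the sample originates from the suspect'. Prior odds H:¬H = 0.033/0.967 = 0.034126. For the 'no-match' outcome, the likelihood ratio is 0.177/0.713 = 0.24825.
Posterior odds = 0.034126 × 0.24825 = 0.0084717, so P(H|E) = 0.0084717/(1+0.0084717) = 0.008.

P(H | E) ≈ 0.008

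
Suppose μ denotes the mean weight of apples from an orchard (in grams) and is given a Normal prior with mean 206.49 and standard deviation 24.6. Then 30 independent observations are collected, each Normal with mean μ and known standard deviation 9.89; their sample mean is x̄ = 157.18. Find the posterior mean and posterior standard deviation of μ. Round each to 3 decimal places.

Posterior mean ≈ 157.444; posterior SD ≈ 1.801

With known σ, the Normal prior is conjugate. Weight on the data is w = (n/σ²)/(n/σ² + 1/τ₀²) = 0.306711/(0.306711+0.00165246) = 0.99464.
Posterior mean = w·x̄ + (1−w)·μ₀ = 0.99464·157.18 + 0.0053588·206.49 = 157.444. Posterior variance = 1/(0.306711+0.00165246) = 3.24293, so SD = 1.801.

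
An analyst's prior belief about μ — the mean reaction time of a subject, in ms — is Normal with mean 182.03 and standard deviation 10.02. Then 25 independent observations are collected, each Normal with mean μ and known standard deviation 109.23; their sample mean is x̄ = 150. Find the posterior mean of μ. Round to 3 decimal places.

Prior precision 1/τ₀² = 1/10.02² = 0.00996012; data precision n/σ² = 25/109.23² = 0.00209535.
Posterior precision = 0.00996012 + 0.00209535 = 0.0120555.
Posterior mean = (0.00996012·182.03 + 0.00209535·150) / 0.0120555 = 176.463.

Posterior mean ≈ 176.463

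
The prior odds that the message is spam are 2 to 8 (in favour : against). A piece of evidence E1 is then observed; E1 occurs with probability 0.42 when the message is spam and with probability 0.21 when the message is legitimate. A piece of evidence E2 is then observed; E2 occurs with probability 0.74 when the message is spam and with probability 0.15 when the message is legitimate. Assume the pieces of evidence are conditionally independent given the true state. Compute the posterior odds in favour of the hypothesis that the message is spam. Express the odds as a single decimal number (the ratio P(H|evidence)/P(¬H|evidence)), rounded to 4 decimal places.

Posterior odds ≈ 2.4667

Prior odds = 2/8 = 0.25000.
Likelihood ratio for E1 = 0.42/0.21 = 2.0000.
Likelihood ratio for E2 = 0.74/0.15 = 4.9333.
Posterior odds = prior odds × LR₁ × LR₂ = 2.4667.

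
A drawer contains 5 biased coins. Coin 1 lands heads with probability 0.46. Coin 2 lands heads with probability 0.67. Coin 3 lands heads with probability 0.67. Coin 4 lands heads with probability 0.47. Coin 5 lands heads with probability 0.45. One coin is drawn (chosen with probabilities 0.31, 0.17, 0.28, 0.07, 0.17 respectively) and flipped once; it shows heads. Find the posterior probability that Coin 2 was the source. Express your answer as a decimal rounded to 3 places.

P(heads|C1) = 0.46; P(heads|C2) = 0.67; P(heads|C3) = 0.67; P(heads|C4) = 0.47; P(heads|C5) = 0.45.
Prior × likelihood for each source: 0.31·0.46=0.1426, 0.17·0.67=0.1139, 0.28·0.67=0.1876, 0.07·0.47=0.03290, 0.17·0.45=0.07650. Summing gives P(heads) = 0.55350.
P(Coin 2 | heads) = 0.1139 / 0.55350 = 0.206.

Posterior probability ≈ 0.206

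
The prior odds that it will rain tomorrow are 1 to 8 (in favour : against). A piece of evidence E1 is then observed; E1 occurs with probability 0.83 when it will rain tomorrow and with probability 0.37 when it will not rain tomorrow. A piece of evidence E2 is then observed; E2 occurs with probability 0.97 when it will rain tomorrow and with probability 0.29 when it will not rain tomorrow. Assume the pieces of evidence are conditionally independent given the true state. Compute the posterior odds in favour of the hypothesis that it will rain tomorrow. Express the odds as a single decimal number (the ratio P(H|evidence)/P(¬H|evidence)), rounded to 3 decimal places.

Posterior odds ≈ 0.938

Prior odds = 1/8 = 0.12500. In log-odds, ln(0.12500) = -2.0794.
Add log likelihood ratios: ln(2.2432) + ln(3.3448) = 2.0153.
Posterior log-odds = -0.064104, so posterior odds = exp(-0.064104) = 0.93791.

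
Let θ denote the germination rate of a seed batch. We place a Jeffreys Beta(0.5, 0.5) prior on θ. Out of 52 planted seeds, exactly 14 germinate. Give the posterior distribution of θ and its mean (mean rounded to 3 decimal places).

Observing 14 successes and 38 failures updates Beta(0.5, 0.5) by adding the success and failure counts to the two shape parameters: α = 0.5+14 = 14.5, β = 0.5+38 = 38.5.
Posterior mean = α/(α+β) = 14.5/53 = 0.274.

Posterior: Beta(14.5, 38.5); mean ≈ 0.274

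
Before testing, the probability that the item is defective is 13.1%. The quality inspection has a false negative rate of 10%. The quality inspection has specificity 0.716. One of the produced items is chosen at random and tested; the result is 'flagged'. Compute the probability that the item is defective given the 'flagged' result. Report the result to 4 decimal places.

P(H | E) ≈ 0.3233

Write H for 'the item is defective'. Prior odds H:¬H = 0.131/0.869 = 0.15075. For the 'flagged' outcome, the likelihood ratio is 0.9/0.284 = 3.1690.
Posterior odds = 0.15075 × 3.1690 = 0.47772, so P(H|E) = 0.47772/(1+0.47772) = 0.3233.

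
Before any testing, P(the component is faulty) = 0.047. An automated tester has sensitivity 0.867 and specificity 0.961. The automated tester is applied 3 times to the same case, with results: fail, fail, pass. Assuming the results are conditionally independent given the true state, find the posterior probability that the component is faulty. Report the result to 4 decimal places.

Posterior P(H) ≈ 0.7713

Let H be the event that the component is faulty; start with P(H) = 0.047. P('fail'|H) = 0.867, P('fail'|¬H) = 0.039.
Update on result 1 ('fail'): P(H) ← 0.867·0.0470 / (0.867·0.0470 + 0.039·0.9530) = 0.040749/0.077916 = 0.5230.
Update on result 2 ('fail'): P(H) ← 0.867·0.5230 / (0.867·0.5230 + 0.039·0.4770) = 0.45343/0.47203 = 0.9606.
Update on result 3 ('pass'): P(H) ← 0.133·0.9606 / (0.133·0.9606 + 0.961·0.0394) = 0.12776/0.16563 = 0.7713.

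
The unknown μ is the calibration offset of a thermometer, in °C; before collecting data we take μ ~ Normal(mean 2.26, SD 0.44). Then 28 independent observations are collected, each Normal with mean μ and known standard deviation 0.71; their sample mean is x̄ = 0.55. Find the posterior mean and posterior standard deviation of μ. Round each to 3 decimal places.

With known σ, the Normal prior is conjugate. Weight on the data is w = (n/σ²)/(n/σ² + 1/τ₀²) = 55.5445/(55.5445+5.16529) = 0.91492.
Posterior mean = w·x̄ + (1−w)·μ₀ = 0.91492·0.55 + 0.085082·2.26 = 0.695. Posterior variance = 1/(55.5445+5.16529) = 0.0164718, so SD = 0.128.

Posterior mean ≈ 0.695; posterior SD ≈ 0.128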